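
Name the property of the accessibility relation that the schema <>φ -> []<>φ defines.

the Euclidean property

Suppose ◇φ→□◇φ is valid. Take Rxy, Rxz and set V(φ)={y}. Then ◇φ at x, so □◇φ at x, so ◇φ at z, so some w with Rzw has φ; w=y, i.e. Rzy. By symmetry of the argument, Ryz.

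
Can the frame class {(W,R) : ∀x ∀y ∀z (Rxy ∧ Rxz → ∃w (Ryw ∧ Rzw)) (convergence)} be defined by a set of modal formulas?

The condition is convergence. A defining modal formula is ◇□p → □◇p.

Yes — defined by ◇□p → □◇p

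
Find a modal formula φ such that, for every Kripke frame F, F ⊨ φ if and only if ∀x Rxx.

□p → p

The condition is reflexivity. The T schema □p → p defines it.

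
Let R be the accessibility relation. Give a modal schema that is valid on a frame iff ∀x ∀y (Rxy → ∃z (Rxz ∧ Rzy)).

□□q → □q

This is density; the standard corresponding axiom is C4: □□q → □q.
Suppose □□q→□q is valid. Take Rxy and set V(q)={w : xR²w}. Then □□q at x, so □q at x, so q at y, i.e. ∃z(Rxz∧Rzy).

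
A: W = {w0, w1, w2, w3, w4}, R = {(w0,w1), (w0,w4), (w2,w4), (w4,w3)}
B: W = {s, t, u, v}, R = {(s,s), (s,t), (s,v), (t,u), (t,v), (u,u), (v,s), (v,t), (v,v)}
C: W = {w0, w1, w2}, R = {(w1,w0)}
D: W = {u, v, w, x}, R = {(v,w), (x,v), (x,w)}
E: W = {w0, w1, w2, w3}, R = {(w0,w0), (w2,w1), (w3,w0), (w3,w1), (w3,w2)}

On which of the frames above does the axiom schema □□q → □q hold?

The schema corresponds to density: ∀x ∀y (Rxy → ∃z (Rxz ∧ Rzy)).
A: fails — Rw2w4 but no z with Rw2z and Rzw4.
B: condition met.
C: fails — Rw1w0 but no z with Rw1z and Rzw0.
D: fails — Rxv but no z with Rxz and Rzv.
E: fails — Rw3w2 but no z with Rw3z and Rzw2.

B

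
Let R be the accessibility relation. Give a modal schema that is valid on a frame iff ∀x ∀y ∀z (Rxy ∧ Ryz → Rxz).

□q → □□q

This is transitivity; the standard corresponding axiom is 4: □q → □□q.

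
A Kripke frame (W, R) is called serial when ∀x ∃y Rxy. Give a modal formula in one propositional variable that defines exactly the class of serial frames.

□ψ → ◇ψ

This is seriality; the standard corresponding axiom is D: □ψ → ◇ψ.
Suppose □ψ→◇ψ is valid. At any x set V(ψ)=W. Then □ψ at x, so ◇ψ at x, so x has a successor.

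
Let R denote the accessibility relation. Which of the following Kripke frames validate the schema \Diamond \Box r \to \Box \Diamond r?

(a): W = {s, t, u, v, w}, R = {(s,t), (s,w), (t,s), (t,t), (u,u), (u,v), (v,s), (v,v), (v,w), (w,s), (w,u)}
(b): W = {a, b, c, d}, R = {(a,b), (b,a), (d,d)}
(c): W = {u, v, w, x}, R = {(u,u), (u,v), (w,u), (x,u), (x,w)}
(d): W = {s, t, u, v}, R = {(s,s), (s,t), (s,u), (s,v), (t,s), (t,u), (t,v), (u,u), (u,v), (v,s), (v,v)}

(b), (d)

The schema corresponds to convergence: \forall x \forall y \forall z (Rxy \wedge Rxz \to \exists w (Ryw \wedge Rzw)).
(a): fails — Rvw and Rvs but w and s have no common successor.
(b): satisfies the condition.
(c): fails — Ruv and Ruv but v and v have no common successor.
(d): satisfies the condition.
Valid on: (b), (d).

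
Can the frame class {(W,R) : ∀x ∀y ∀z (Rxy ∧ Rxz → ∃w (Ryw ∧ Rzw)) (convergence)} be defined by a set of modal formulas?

Definable; ◇□q → □◇q defines it

Yes: it is convergence, defined by the .2 schema ◇□q → □◇q.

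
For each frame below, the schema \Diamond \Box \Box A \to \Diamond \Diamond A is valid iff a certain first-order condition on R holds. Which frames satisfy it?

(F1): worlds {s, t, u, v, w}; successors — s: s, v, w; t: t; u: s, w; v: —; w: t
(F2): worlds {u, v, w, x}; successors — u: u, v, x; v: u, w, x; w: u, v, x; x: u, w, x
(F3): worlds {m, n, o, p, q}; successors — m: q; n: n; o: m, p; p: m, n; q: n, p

(F2), (F3)

This is the axiom for a generalized confluence (Geach) condition; its first-order frame correspondent is \forall x \forall y (xRy \to \exists w (y R^2 w \wedge x R^2 w)).
(F1): fails — sRv but no w* with vR²w* and sR²w*.
(F2): satisfies the condition.
(F3): satisfies the condition.
Valid on: (F2), (F3).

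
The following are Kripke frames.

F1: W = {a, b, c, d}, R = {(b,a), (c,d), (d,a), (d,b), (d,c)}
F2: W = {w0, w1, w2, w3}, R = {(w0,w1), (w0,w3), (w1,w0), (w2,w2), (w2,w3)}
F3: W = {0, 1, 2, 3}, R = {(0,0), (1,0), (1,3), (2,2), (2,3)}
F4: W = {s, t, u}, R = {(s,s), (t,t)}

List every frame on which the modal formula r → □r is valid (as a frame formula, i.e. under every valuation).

F4

Frame correspondent (Sahlqvist): ∀x ∀z (xRz → ∃w (x = w ∧ z = w)) — i.e. a generalized confluence (Geach) condition.
F1: fails — bRa but b ≠ a.
F2: fails — w0Rw1 but w0 ≠ w1.
F3: fails — 1R0 but 1 ≠ 0.
F4: satisfies the condition.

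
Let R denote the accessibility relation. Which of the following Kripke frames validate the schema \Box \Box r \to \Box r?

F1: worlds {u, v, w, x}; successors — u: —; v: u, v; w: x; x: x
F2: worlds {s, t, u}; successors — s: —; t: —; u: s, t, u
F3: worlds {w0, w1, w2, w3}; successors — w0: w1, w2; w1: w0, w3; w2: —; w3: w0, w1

This is the axiom for density; its first-order frame correspondent is \forall x \forall y (Rxy \to \exists z (Rxz \wedge Rzy)).
F1: condition met.
F2: condition met.
F3: fails — Rw1w3 but no z with Rw1z and Rzw3.

F1, F2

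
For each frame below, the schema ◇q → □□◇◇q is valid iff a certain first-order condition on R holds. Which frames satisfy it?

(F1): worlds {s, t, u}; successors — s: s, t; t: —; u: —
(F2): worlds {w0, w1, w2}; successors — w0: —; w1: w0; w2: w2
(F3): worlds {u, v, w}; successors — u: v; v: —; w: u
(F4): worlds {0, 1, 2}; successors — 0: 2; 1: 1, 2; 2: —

The schema corresponds to a generalized confluence (Geach) condition: ∀x ∀y ∀z ((xRy ∧ xR²z) → ∃w (y = w ∧ zR²w)).
(F1): fails — sRs, sR²t but no w with s=w and tR²w.
(F2): condition met.
(F3): fails — wRu, wR²v but no t with u=t and vR²t.
(F4): fails — 1R1, 1R²2 but no w with 1=w and 2R²w.
Valid on: (F2).

(F2)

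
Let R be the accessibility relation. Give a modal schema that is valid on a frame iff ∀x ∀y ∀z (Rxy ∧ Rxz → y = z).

◇q → □q

This is partial functionality; the standard corresponding axiom is CD: ◇q → □q.
Suppose ◇q→□q is valid. Take Rxy, Rxz and set V(q)={y}. Then ◇q at x, so □q at x, so q at z, i.e. z=y.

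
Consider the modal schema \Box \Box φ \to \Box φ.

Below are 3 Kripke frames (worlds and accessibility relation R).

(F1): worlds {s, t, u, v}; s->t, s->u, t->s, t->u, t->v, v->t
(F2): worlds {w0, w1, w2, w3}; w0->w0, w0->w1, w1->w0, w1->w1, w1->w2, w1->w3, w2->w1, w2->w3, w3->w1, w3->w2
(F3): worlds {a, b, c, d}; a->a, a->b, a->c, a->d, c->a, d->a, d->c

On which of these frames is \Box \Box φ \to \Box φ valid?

(F2), (F3)

Frame correspondent (Sahlqvist): \forall x \forall y (Rxy \to \exists z (Rxz \wedge Rzy)) — i.e. density.
(F1): fails — Rtv but no z with Rtz and Rzv.
(F2): condition met.
(F3): condition met.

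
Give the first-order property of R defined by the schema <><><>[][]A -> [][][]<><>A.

This is a Sahlqvist (Geach-type) schema ◇^3□^2A → □^3◇^2A.
Minimal-valuation argument: fix x; take any y with xR^3y and any z with xR^3z. Set V(A) to the set of worlds R-reachable from y in exactly 2 steps. Then □^2A holds at y, so the antecedent holds at x; validity forces ◇^2A at z, giving a w with zR^2w and yR^2w.
First-order correspondent: forall x forall y forall z ((x R^3 y & x R^3 z) -> exists w (y R^2 w & z R^2 w)).

forall x forall y forall z ((x R^3 y & x R^3 z) -> exists w (y R^2 w & z R^2 w))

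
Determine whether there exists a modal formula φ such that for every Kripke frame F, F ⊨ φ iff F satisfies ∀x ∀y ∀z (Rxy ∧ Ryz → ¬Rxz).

Not modally definable

If a class were modally definable it would be closed under surjective bounded morphisms (Goldblatt–Thomason).
The 7-cycle (worlds 0,1,2,3,4,5,6 with 0→1→2→3→4→5→6→0) is intransitive. Mapping every world to a single reflexive point • is a surjective bounded morphism; the reflexive point is not intransitive (R••∧R•• but R••).
So no modal formula (or set of formulas) defines exactly the intransitive frames.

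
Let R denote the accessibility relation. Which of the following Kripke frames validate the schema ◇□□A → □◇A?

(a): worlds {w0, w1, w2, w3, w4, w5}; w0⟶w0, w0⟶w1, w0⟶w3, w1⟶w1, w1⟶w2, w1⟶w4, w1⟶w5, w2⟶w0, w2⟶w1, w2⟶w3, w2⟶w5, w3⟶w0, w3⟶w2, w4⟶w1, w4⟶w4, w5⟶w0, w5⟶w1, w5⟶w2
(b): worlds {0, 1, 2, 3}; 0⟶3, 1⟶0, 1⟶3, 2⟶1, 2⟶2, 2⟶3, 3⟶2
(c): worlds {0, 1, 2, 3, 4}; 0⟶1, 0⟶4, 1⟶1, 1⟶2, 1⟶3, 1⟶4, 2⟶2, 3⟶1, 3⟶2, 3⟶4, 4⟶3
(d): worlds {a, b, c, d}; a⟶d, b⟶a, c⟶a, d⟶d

The schema corresponds to a generalized confluence (Geach) condition: ∀x ∀y ∀z ((xRy ∧ xRz) → ∃w (yR²w ∧ zRw)).
(a): ✓.
(b): fails — 1R0, 1R0 but no w with 0R²w and 0Rw.
(c): fails — 0R4, 0R4 but no w with 4R²w and 4Rw.
(d): ✓.
Valid on: (a), (d).

(a), (d)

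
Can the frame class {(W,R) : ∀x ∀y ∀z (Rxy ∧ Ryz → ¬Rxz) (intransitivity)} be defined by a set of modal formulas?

Any modally definable frame class is closed under surjective bounded morphisms.
The 3-cycle (worlds w0,w1,w2 with w0→w1→w2→w0) is intransitive. Mapping every world to a single reflexive point • is a surjective bounded morphism; the reflexive point is not intransitive (R••∧R•• but R••).
So the class is not modally definable.

No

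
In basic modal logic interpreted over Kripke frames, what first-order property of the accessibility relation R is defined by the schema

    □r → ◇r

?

Suppose □r→◇r is valid. At any x set V(r)=W. Then □r at x, so ◇r at x, so x has a successor.
The converse is a direct semantic check.
So the correspondent is seriality.

seriality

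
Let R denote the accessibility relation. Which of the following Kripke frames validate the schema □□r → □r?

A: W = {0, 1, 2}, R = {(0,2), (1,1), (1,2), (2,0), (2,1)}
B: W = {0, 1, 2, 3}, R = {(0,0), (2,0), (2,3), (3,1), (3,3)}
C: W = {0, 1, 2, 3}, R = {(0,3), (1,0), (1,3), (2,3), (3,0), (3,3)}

Frame correspondent (Sahlqvist): ∀x ∀y (Rxy → ∃z (Rxz ∧ Rzy)) — i.e. density.
A: fails — R02 but no z with R0z and Rz2.
B: ✓.
C: ✓.
Valid on: B, C.

B, C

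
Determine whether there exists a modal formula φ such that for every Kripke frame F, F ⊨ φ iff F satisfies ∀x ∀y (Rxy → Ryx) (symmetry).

Yes, by r → □◇r

The condition is symmetry. A defining modal formula is r → □◇r.
Suppose r→□◇r is valid. Take Rxy and set V(r)={x}. Then r at x, so □◇r at x, so ◇r at y, so some z with Ryz has r; z=x, i.e. Ryx.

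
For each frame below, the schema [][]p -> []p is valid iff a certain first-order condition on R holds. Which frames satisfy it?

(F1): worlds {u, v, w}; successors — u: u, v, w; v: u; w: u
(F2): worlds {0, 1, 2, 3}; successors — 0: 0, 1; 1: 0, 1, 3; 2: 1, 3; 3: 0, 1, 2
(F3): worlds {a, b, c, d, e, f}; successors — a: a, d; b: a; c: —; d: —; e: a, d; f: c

This is the axiom for density; its first-order frame correspondent is forall x forall y (Rxy -> exists z (Rxz & Rzy)).
(F1): holds.
(F2): fails — R32 but no z with R3z and Rz2.
(F3): fails — Rfc but no z with Rfz and Rzc.

(F1)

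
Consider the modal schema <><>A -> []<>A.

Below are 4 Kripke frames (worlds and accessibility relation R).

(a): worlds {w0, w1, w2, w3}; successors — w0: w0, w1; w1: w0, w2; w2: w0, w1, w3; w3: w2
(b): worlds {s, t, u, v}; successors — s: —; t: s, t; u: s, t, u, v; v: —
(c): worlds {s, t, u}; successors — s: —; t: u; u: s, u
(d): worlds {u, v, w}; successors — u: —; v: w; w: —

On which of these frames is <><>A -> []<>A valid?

(d)

The schema corresponds to a generalized confluence (Geach) condition: forall x forall y forall z ((x R^2 y & xRz) -> exists w (y = w & zRw)).
(a): fails — w0R²w1, w0Rw1 but no w with w1=w and w1Rw.
(b): fails — tR²s, tRs but no w with s=w and sRw.
(c): fails — uR²s, uRs but no w with s=w and sRw.
(d): satisfies the condition.
Valid on: (d).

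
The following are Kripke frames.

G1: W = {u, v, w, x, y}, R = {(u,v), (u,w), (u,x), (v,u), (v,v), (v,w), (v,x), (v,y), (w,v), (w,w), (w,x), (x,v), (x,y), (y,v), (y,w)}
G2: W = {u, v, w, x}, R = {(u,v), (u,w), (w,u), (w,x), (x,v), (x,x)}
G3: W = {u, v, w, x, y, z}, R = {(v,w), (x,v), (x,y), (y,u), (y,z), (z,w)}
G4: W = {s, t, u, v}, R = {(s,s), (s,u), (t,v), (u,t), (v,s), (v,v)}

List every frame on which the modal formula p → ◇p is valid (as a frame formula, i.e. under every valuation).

none

This is the axiom for reflexivity; its first-order frame correspondent is ∀x Rxx.
G1: fails — world u does not see itself.
G2: fails — world u does not see itself.
G3: fails — world u does not see itself.
G4: fails — world t does not see itself.
Valid on no frame.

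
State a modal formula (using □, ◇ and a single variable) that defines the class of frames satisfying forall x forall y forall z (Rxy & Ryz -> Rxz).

A defining formula is □s → □□s (the 4 axiom).
Suppose □s→□□s is valid. Take Rxy, Ryz and set V(s)={w : Rxw}. Then □s at x, so □□s at x, so □s at y, so s at z, i.e. Rxz.

□s → □□s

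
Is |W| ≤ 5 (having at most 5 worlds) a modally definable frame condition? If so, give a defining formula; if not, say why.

No

If a class were modally definable it would be closed under disjoint unions (Goldblatt–Thomason).
Any modal formula valid on each of 6 disjoint one-world frames is valid on their disjoint union (validity is preserved under disjoint unions). Each one-world frame has |W|=1≤5, but the union has |W|=6.
Hence having at most 5 worlds is not modally definable.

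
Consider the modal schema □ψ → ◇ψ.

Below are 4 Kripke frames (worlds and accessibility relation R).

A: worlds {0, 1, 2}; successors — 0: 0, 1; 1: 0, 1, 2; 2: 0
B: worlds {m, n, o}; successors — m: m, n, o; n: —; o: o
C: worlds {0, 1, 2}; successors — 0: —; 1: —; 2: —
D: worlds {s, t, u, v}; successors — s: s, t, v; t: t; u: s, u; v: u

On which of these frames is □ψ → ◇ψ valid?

A, D

This is the axiom for seriality; its first-order frame correspondent is ∀x ∃y Rxy.
A: ✓.
B: fails — world n has no successor.
C: fails — world 0 has no successor.
D: ✓.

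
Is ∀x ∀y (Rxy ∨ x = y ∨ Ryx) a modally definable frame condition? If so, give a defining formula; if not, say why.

No — not modally definable

If a class were modally definable it would be closed under disjoint unions (Goldblatt–Thomason).
Take 4 disjoint single-world reflexive frames: each is trivially connected, but their disjoint union has 4 worlds with no edge between distinct components, so it is not connected.
So the class is not modally definable.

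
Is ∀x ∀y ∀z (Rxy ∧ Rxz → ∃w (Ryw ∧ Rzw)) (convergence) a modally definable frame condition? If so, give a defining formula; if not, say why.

The condition is convergence. A defining modal formula is ◇□q → □◇q.
Suppose ◇□q→□◇q is valid. Take Rxy, Rxz and set V(q)={w : Ryw}. Then □q at y so ◇□q at x, so □◇q at x, so ◇q at z, giving w with Rzw and Ryw.

Yes, by ◇□q → □◇q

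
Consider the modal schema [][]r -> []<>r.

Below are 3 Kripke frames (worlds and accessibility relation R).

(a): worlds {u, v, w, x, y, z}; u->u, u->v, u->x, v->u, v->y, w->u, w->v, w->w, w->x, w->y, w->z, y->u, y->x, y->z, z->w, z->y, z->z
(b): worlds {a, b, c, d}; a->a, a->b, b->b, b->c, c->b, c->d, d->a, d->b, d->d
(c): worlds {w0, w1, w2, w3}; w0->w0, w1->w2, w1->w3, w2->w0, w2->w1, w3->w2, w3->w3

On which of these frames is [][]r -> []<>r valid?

(b), (c)

Frame correspondent (Sahlqvist): forall x forall z (xRz -> exists w (x R^2 w & zRw)) — i.e. a generalized confluence (Geach) condition.
(a): fails — uRx but no t with uR²t and xRt.
(b): holds.
(c): holds.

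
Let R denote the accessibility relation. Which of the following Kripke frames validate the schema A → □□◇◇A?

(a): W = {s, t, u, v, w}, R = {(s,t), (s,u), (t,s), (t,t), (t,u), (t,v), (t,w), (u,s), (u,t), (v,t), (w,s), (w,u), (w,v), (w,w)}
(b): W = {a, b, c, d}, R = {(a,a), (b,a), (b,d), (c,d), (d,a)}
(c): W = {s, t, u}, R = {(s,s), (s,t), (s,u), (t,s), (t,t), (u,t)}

The schema corresponds to a generalized confluence (Geach) condition: ∀x ∀z (xR²z → ∃w (x = w ∧ zR²w)).
(a): ✓.
(b): fails — bR²a but no w with b=w and aR²w.
(c): ✓.
Valid on: (a), (c).

(a), (c)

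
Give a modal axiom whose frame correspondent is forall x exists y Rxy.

□ψ → ◇ψ

A defining formula is □ψ → ◇ψ (the D axiom).
Suppose □ψ→◇ψ is valid. At any x set V(ψ)=W. Then □ψ at x, so ◇ψ at x, so x has a successor.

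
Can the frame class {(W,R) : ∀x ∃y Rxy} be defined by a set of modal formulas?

Yes: it is seriality, defined by the D schema □r → ◇r.
Suppose □r→◇r is valid. At any x set V(r)=W. Then □r at x, so ◇r at x, so x has a successor.

Definable; □r → ◇r defines it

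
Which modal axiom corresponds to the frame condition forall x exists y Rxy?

A defining formula is □q → ◇q (the D axiom).
Suppose □q→◇q is valid. At any x set V(q)=W. Then □q at x, so ◇q at x, so x has a successor.

□q → ◇q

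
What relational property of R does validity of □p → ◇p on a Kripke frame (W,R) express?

seriality

This is the D axiom.
It corresponds to seriality: ∀x ∃y Rxy.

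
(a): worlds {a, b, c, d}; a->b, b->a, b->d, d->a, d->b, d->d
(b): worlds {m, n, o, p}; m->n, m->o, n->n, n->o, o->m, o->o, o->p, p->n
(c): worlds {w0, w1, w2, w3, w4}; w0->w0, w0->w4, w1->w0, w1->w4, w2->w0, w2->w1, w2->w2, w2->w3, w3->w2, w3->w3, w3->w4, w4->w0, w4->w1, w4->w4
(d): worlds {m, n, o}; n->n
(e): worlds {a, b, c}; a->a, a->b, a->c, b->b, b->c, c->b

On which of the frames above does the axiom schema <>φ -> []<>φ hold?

This is the axiom for the Euclidean property; its first-order frame correspondent is forall x forall y forall z (Rxy & Rxz -> Ryz).
(a): fails — Rab and Rab but not Rbb.
(b): fails — Rmo and Rmn but not Ron.
(c): fails — Rw2w1 and Rw2w1 but not Rw1w1.
(d): ✓.
(e): fails — Rab and Raa but not Rba.

(d)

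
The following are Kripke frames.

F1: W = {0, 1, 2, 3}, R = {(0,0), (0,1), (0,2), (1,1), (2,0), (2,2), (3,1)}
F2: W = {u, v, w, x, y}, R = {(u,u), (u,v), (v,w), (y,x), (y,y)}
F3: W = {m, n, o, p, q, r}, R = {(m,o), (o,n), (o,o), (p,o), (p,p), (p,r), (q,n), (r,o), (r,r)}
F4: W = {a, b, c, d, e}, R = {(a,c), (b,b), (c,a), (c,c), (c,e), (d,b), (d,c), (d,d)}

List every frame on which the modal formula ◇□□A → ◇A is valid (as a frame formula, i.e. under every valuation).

Frame correspondent (Sahlqvist): ∀x ∀y (xRy → ∃w (yR²w ∧ xRw)) — i.e. a generalized confluence (Geach) condition.
F1: satisfies the condition.
F2: fails — uRv but no t with vR²t and uRt.
F3: fails — oRn but no w with nR²w and oRw.
F4: fails — cRe but no w with eR²w and cRw.
Valid on: F1.

F1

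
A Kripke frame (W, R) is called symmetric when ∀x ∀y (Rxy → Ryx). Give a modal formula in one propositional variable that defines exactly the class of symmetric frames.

r → □◇r

The condition is symmetry. The B schema r → □◇r defines it.
Suppose r→□◇r is valid. Take Rxy and set V(r)={x}. Then r at x, so □◇r at x, so ◇r at y, so some z with Ryz has r; z=x, i.e. Ryx.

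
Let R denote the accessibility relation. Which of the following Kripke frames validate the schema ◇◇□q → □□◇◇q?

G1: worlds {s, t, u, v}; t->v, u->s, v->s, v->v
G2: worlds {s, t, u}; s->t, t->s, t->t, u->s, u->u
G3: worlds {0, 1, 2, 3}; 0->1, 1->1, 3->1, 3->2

G2, G3

This is the axiom for a generalized confluence (Geach) condition; its first-order frame correspondent is ∀x ∀y ∀z ((xR²y ∧ xR²z) → ∃w (yRw ∧ zR²w)).
G1: fails — tR²s, tR²s but no w with sRw and sR²w.
G2: condition met.
G3: condition met.
Valid on: G2, G3.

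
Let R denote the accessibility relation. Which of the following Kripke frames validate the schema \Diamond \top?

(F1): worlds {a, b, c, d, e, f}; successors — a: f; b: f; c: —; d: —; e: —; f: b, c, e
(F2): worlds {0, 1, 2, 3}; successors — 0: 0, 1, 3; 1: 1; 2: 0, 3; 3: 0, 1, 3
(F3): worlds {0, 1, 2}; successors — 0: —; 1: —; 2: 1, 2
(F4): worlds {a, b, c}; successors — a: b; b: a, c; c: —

This is the axiom for seriality; its first-order frame correspondent is \forall x \exists y Rxy.
(F1): fails — world c has no successor.
(F2): holds.
(F3): fails — world 0 has no successor.
(F4): fails — world c has no successor.

(F2)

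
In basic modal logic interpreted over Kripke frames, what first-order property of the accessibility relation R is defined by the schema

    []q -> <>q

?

Suppose □q→◇q is valid. At any x set V(q)=W. Then □q at x, so ◇q at x, so x has a successor.

seriality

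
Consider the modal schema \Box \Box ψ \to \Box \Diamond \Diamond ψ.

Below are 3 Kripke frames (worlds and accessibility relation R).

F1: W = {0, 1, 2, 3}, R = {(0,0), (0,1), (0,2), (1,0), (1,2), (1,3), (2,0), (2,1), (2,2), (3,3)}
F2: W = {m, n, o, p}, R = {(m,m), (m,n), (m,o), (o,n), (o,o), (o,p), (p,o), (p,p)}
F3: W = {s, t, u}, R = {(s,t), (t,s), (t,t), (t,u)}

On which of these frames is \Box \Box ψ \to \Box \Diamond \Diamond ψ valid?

F1

Frame correspondent (Sahlqvist): \forall x \forall z (xRz \to \exists w (x R^2 w \wedge z R^2 w)) — i.e. a generalized confluence (Geach) condition.
F1: condition met.
F2: fails — mRn but no w with mR²w and nR²w.
F3: fails — tRu but no w with tR²w and uR²w.
Valid on: F1.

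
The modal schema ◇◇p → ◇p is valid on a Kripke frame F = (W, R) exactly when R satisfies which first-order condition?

This is frame-equivalent to □p → □□p (substitute ¬p for p and contrapose).
Suppose □p→□□p is valid. Take Rxy, Ryz and set V(p)={w : Rxw}. Then □p at x, so □□p at x, so □p at y, so p at z, i.e. Rxz.

transitivity: ∀x ∀y ∀z (Rxy ∧ Ryz → Rxz)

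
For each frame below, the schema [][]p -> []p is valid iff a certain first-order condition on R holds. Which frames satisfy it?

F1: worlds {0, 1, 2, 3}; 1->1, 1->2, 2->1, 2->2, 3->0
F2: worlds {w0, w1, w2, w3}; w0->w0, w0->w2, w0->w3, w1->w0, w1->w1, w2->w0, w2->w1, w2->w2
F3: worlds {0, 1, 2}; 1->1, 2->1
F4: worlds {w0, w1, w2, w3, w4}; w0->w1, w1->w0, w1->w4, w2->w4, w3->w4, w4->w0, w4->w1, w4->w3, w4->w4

Frame correspondent (Sahlqvist): forall x forall y (Rxy -> exists z (Rxz & Rzy)) — i.e. density.
F1: fails — R30 but no z with R3z and Rz0.
F2: ✓.
F3: ✓.
F4: fails — Rw0w1 but no z with Rw0z and Rzw1.
Valid on: F2, F3.

F2, F3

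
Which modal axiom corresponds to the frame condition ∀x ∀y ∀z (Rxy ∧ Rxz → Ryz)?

This is the Euclidean property; the standard corresponding axiom is 5: ◇p → □◇p.

◇p → □◇p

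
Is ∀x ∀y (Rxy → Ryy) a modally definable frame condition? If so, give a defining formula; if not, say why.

Definable; □(□q → q) defines it

Yes: it is shift-reflexivity, defined by the T□ schema □(□q → q).
Suppose □(□q→q) is valid. Take Rxy and set V(q)={w : Ryw}. Then at y, □q holds; since □(□q→q) at x, □q→q at y, so q at y, i.e. Ryy.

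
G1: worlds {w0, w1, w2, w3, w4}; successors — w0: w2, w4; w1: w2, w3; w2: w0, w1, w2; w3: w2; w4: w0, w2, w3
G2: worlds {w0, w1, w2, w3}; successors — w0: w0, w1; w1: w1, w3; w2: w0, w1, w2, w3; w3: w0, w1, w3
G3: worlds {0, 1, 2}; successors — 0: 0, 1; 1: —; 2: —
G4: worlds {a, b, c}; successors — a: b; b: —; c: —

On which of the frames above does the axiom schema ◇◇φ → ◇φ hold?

Frame correspondent (Sahlqvist): ∀x ∀y ∀z (Rxy ∧ Ryz → Rxz) — i.e. transitivity.
G1: fails — Rw1w2 and Rw2w1 but not Rw1w1.
G2: fails — Rw1w3 and Rw3w0 but not Rw1w0.
G3: holds.
G4: holds.
Valid on: G3, G4.

G3, G4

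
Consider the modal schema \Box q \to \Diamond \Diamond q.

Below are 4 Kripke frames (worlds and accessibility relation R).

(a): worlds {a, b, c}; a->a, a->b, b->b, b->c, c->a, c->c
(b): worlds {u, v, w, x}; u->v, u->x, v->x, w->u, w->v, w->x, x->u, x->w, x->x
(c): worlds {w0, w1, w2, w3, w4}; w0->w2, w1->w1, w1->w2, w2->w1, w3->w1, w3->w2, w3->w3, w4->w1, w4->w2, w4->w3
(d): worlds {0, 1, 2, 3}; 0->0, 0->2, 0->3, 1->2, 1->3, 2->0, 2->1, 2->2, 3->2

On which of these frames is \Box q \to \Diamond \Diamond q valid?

(a), (b), (d)

Frame correspondent (Sahlqvist): \forall x \exists w (xRw \wedge x R^2 w) — i.e. a generalized confluence (Geach) condition.
(a): satisfies the condition.
(b): satisfies the condition.
(c): fails — at w0 but no w with w0Rw and w0R²w.
(d): satisfies the condition.
Valid on: (a), (b), (d).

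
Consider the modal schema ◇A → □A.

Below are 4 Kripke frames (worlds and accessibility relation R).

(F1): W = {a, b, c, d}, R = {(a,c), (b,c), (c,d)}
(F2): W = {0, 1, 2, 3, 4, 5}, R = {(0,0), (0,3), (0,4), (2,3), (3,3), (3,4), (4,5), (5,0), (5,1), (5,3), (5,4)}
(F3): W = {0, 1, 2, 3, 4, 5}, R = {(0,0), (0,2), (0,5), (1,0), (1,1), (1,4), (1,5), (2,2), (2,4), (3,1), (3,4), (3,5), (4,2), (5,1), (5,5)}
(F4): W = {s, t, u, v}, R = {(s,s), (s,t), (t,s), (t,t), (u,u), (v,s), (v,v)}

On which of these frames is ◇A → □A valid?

This is the axiom for partial functionality; its first-order frame correspondent is ∀x ∀y ∀z (Rxy ∧ Rxz → y = z).
(F1): condition met.
(F2): fails — 0 sees both 0 and 3.
(F3): fails — 0 sees both 0 and 2.
(F4): fails — s sees both s and t.

(F1)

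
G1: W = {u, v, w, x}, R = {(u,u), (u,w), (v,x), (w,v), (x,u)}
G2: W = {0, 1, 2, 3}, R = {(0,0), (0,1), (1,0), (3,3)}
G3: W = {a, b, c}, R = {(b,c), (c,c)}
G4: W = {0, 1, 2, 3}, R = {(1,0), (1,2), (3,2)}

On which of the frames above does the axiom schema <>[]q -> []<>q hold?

This is the axiom for convergence; its first-order frame correspondent is forall x forall y forall z (Rxy & Rxz -> exists w (Ryw & Rzw)).
G1: fails — Ruw and Ruu but w and u have no common successor.
G2: ✓.
G3: ✓.
G4: fails — R12 and R12 but 2 and 2 have no common successor.
Valid on: G2, G3.

G2, G3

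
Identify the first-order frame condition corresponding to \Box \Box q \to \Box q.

density: \forall x \forall y (Rxy \to \exists z (Rxz \wedge Rzy))

Suppose □□q→□q is valid. Take Rxy and set V(q)={w : xR²w}. Then □□q at x, so □q at x, so q at y, i.e. ∃z(Rxz∧Rzy).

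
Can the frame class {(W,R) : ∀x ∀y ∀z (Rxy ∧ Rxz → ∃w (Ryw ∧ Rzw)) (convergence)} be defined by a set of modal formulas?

Definable; ◇□p → □◇p defines it

This is a Sahlqvist condition; the .2 axiom ◇□p → □◇p defines it.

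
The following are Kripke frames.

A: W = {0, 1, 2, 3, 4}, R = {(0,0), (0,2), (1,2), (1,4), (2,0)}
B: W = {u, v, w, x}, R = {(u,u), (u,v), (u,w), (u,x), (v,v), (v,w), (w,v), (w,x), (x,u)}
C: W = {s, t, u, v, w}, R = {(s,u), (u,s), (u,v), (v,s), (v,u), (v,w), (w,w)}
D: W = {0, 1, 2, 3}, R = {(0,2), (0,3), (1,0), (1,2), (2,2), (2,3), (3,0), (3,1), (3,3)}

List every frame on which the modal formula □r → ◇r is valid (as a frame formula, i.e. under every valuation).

The schema corresponds to seriality: ∀x ∃y Rxy.
A: fails — world 3 has no successor.
B: satisfies the condition.
C: fails — world t has no successor.
D: satisfies the condition.
Valid on: B, D.

B, D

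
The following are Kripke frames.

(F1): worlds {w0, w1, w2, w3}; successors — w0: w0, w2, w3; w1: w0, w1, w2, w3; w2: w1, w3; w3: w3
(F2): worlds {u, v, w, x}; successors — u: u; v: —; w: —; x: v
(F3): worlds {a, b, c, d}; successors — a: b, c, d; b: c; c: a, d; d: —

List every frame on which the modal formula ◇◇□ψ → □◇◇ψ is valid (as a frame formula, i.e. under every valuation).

This is the axiom for a generalized confluence (Geach) condition; its first-order frame correspondent is ∀x ∀y ∀z ((xR²y ∧ xRz) → ∃w (yRw ∧ zR²w)).
(F1): ✓.
(F2): ✓.
(F3): fails — aR²a, aRd but no w with aRw and dR²w.
Valid on: (F1), (F2).

(F1), (F2)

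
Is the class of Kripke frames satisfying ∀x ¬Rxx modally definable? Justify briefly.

Any modally definable frame class is closed under surjective bounded morphisms.
The 5-cycle (worlds a,b,c,d,e with a→b→c→d→e→a) is irreflexive, and the map sending every world to a single reflexive point • is a surjective bounded morphism (forth: every edge maps to (•,•); back: every world has a successor). So any modal formula valid on the 5-cycle is also valid on the reflexive point, which is not irreflexive.
So no modal formula (or set of formulas) defines exactly the irreflexive frames.

Not definable by any modal formula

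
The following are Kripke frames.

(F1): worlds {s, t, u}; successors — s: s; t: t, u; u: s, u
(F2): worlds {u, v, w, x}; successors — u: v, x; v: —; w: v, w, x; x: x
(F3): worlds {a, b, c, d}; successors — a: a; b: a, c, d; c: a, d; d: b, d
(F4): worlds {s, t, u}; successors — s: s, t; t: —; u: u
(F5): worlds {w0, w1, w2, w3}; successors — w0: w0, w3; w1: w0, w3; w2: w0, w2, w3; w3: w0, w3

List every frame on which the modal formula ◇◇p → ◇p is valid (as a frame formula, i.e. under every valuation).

This is the axiom for a generalized confluence (Geach) condition; its first-order frame correspondent is ∀x ∀y (xR²y → ∃w (y = w ∧ xRw)).
(F1): fails — tR²s but no w with s=w and tRw.
(F2): ✓.
(F3): fails — bR²b but no w with b=w and bRw.
(F4): ✓.
(F5): ✓.
Valid on: (F2), (F4), (F5).

(F2), (F4), (F5)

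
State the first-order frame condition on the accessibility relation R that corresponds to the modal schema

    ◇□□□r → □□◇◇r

∀x ∀y ∀z ((xRy ∧ xR²z) → ∃w (yR³w ∧ zR²w))

This is a Sahlqvist (Geach-type) schema ◇^1□^3r → □^2◇^2r.
First-order correspondent: ∀x ∀y ∀z ((xRy ∧ xR²z) → ∃w (yR³w ∧ zR²w)).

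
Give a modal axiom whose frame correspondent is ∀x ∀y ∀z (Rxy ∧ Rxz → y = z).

◇q → □q

The condition is partial functionality. The CD schema ◇q → □q defines it.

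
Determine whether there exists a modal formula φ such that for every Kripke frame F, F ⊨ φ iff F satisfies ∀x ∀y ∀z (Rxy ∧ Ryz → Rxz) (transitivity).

This is a Sahlqvist condition; the 4 axiom □q → □□q defines it.
Suppose □q→□□q is valid. Take Rxy, Ryz and set V(q)={w : Rxw}. Then □q at x, so □□q at x, so □q at y, so q at z, i.e. Rxz.

Yes, by □q → □□q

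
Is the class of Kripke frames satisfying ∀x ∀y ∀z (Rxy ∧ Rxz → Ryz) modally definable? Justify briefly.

This is a Sahlqvist condition; the 5 axiom ◇q → □◇q defines it.
Suppose ◇q→□◇q is valid. Take Rxy, Rxz and set V(q)={y}. Then ◇q at x, so □◇q at x, so ◇q at z, so some w with Rzw has q; w=y, i.e. Rzy. By symmetry of the argument, Ryz.

Yes, by ◇q → □◇q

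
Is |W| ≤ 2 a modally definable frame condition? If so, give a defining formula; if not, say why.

If a class were modally definable it would be closed under disjoint unions (Goldblatt–Thomason).
Any modal formula valid on each of 3 disjoint one-world frames is valid on their disjoint union (validity is preserved under disjoint unions). Each one-world frame has |W|=1≤2, but the union has |W|=3.
So no modal formula (or set of formulas) defines exactly the |W|≤2 frames.

Not modally definable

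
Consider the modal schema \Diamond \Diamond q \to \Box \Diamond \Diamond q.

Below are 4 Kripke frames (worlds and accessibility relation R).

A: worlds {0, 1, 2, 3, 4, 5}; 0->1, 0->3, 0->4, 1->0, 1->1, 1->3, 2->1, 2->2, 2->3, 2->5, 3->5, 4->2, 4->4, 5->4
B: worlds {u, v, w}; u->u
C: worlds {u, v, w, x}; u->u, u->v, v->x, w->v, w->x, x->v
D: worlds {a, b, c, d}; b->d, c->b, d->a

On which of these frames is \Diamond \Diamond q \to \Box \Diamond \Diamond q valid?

The schema corresponds to a generalized confluence (Geach) condition: \forall x \forall y \forall z ((x R^2 y \wedge xRz) \to \exists w (y = w \wedge z R^2 w)).
A: fails — 0R²0, 0R3 but no w with 0=w and 3R²w.
B: condition met.
C: fails — uR²u, uRv but no t with u=t and vR²t.
D: fails — bR²a, bRd but no w with a=w and dR²w.
Valid on: B.

B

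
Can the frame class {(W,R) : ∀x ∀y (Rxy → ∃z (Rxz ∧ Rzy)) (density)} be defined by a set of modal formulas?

Definable; □□q → □q defines it

Yes: it is density, defined by the C4 schema □□q → □q.
Suppose □□q→□q is valid. Take Rxy and set V(q)={w : xR²w}. Then □□q at x, so □q at x, so q at y, i.e. ∃z(Rxz∧Rzy).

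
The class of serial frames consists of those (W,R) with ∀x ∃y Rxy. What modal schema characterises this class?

□r → ◇r

A defining formula is □r → ◇r (the D axiom).
Suppose □r→◇r is valid. At any x set V(r)=W. Then □r at x, so ◇r at x, so x has a successor.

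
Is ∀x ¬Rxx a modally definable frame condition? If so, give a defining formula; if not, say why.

Any modally definable frame class is closed under surjective bounded morphisms.
The 4-cycle (worlds a,b,c,d with a→b→c→d→a) is irreflexive, and the map sending every world to a single reflexive point • is a surjective bounded morphism (forth: every edge maps to (•,•); back: every world has a successor). So any modal formula valid on the 4-cycle is also valid on the reflexive point, which is not irreflexive.
Hence irreflexivity is not modally definable.

Not definable by any modal formula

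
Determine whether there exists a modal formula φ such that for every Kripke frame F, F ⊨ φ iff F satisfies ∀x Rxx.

The condition is reflexivity. A defining modal formula is □r → r.
Suppose □r→r is valid. At any x set V(r)={w : Rxw}. Then □r holds at x, so r holds at x, i.e. Rxx.

Definable; □r → r defines it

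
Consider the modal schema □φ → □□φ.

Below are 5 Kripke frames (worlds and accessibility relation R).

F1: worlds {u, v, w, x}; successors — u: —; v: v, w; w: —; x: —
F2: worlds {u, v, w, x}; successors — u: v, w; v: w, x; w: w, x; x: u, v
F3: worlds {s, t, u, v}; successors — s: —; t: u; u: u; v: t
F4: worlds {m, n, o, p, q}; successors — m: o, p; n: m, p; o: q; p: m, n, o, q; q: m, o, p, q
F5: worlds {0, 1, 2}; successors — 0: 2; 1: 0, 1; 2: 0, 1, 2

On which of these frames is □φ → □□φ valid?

The schema corresponds to transitivity: ∀x ∀y ∀z (Rxy ∧ Ryz → Rxz).
F1: ✓.
F2: fails — Ruv and Rvx but not Rux.
F3: fails — Rvt and Rtu but not Rvu.
F4: fails — Rpm and Rmp but not Rpp.
F5: fails — R10 and R02 but not R12.

F1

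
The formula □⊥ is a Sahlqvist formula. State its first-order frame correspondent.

This is the Ver axiom.
It corresponds to emptiness of R: ∀x ∀y ¬Rxy.

Emptiness of R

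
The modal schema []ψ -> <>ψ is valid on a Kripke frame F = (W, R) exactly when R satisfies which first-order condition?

seriality: forall x exists y Rxy

This schema is the D axiom.
Its frame correspondent is seriality — forall x exists y Rxy.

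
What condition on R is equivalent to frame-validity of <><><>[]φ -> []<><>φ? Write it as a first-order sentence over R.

forall x forall y forall z ((x R^3 y & xRz) -> exists w (yRw & z R^2 w))

This is a Sahlqvist (Geach-type) schema ◇^3□^1φ → □^1◇^2φ.
First-order correspondent: forall x forall y forall z ((x R^3 y & xRz) -> exists w (yRw & z R^2 w)).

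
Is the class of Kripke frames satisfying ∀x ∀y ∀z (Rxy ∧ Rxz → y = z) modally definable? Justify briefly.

Yes, by ◇p → □p

Yes: it is partial functionality, defined by the CD schema ◇p → □p.
Suppose ◇p→□p is valid. Take Rxy, Rxz and set V(p)={y}. Then ◇p at x, so □p at x, so p at z, i.e. z=y.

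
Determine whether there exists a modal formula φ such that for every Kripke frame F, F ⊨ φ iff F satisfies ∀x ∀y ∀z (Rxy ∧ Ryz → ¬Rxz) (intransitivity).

Any modally definable frame class is closed under surjective bounded morphisms.
The 7-cycle (worlds w0,w1,w2,w3,w4,w5,w6 with w0→w1→w2→w3→w4→w5→w6→w0) is intransitive. Mapping every world to a single reflexive point • is a surjective bounded morphism; the reflexive point is not intransitive (R••∧R•• but R••).
Hence intransitivity is not modally definable.

Not modally definable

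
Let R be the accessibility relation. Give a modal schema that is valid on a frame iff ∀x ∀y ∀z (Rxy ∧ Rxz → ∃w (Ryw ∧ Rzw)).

◇□p → □◇p

A defining formula is ◇□p → □◇p (the .2 axiom).
Suppose ◇□p→□◇p is valid. Take Rxy, Rxz and set V(p)={w : Ryw}. Then □p at y so ◇□p at x, so □◇p at x, so ◇p at z, giving w with Rzw and Ryw.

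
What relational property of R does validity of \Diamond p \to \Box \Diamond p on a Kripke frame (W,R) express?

This schema is the 5 axiom.
Its frame correspondent is the Euclidean property — \forall x \forall y \forall z (Rxy \wedge Rxz \to Ryz).

the Euclidean property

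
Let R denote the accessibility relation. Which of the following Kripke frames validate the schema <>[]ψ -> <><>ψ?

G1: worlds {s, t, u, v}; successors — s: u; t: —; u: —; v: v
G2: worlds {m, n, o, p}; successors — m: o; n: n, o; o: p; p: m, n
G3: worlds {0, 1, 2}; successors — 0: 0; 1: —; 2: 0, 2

The schema corresponds to a generalized confluence (Geach) condition: forall x forall y (xRy -> exists w (yRw & x R^2 w)).
G1: fails — sRu but no w with uRw and sR²w.
G2: satisfies the condition.
G3: satisfies the condition.
Valid on: G2, G3.

G2, G3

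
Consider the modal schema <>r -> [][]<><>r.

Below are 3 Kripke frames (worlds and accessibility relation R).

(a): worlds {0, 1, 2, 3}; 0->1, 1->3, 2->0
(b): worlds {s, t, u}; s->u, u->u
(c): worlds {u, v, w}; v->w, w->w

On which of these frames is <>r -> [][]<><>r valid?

(b), (c)

Frame correspondent (Sahlqvist): forall x forall y forall z ((xRy & x R^2 z) -> exists w (y = w & z R^2 w)) — i.e. a generalized confluence (Geach) condition.
(a): fails — 0R1, 0R²3 but no w with 1=w and 3R²w.
(b): holds.
(c): holds.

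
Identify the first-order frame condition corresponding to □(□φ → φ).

This is the T□ axiom.
Its frame correspondent is shift-reflexivity — ∀x ∀y (Rxy → Ryy).

shift-reflexivity: ∀x ∀y (Rxy → Ryy)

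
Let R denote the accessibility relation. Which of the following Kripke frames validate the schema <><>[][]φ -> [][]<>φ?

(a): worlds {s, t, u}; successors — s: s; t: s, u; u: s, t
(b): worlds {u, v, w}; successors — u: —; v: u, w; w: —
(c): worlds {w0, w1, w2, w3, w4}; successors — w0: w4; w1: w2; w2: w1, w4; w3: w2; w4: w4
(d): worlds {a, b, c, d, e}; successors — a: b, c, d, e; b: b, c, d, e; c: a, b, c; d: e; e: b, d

The schema corresponds to a generalized confluence (Geach) condition: forall x forall y forall z ((x R^2 y & x R^2 z) -> exists w (y R^2 w & zRw)).
(a): ✓.
(b): ✓.
(c): fails — w1R²w1, w1R²w1 but no w with w1R²w and w1Rw.
(d): fails — aR²d, aR²d but no w with dR²w and dRw.

(a), (b)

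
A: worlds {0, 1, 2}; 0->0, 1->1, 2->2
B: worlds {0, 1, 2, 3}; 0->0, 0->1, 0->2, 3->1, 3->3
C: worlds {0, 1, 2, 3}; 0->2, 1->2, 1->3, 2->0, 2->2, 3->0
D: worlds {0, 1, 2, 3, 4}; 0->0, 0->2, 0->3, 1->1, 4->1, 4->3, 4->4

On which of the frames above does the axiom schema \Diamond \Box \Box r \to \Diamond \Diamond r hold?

This is the axiom for a generalized confluence (Geach) condition; its first-order frame correspondent is \forall x \forall y (xRy \to \exists w (y R^2 w \wedge x R^2 w)).
A: condition met.
B: fails — 0R1 but no w with 1R²w and 0R²w.
C: condition met.
D: fails — 0R2 but no w with 2R²w and 0R²w.

A, C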